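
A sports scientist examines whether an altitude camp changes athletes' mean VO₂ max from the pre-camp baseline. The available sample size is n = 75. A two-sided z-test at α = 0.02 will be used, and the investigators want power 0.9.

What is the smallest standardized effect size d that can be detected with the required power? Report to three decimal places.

Need Φ(δ − 2.326) = 0.9, so δ = 2.326 + 1.282 = 3.608.
(Lower-tail contribution to power is negligible for δ > 0.)
δ = d·√n ⇒ d = δ/√n = 3.608/√75 = 0.4166.

d ≈ 0.417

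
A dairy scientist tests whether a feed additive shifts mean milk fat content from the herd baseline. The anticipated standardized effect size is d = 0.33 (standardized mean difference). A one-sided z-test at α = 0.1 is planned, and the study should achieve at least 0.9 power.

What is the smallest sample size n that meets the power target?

Set Φ(δ − 1.282) = 0.9; then δ − 1.282 = Φ⁻¹(0.9) = 1.282, giving δ = 2.563.
δ = d·√n ⇒ n = (δ/d)² = (2.563 / 0.33)² = 60.33.
Rounding up, n = 61.

n = 61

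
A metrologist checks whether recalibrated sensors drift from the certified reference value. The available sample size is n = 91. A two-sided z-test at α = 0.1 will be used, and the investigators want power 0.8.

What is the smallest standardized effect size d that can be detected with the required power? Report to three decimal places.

Required noncentrality: δ = z_{0.05} + z_{0.20} = 1.645 + 0.842 = 2.486.
(Lower-tail contribution to power is negligible for δ > 0.)
δ = d·√n ⇒ d = δ/√n = 2.486/√91 = 0.2607.

d ≈ 0.261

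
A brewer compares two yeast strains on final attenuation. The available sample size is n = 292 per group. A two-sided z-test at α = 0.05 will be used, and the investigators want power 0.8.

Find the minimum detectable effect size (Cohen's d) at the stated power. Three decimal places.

d ≈ 0.232

Need Φ(δ − 1.960) = 0.8, so δ = 1.960 + 0.842 = 2.802.
(Lower-tail contribution to power is negligible for δ > 0.)
δ = d·√(n/2) ⇒ d = δ/√(n/2) = 2.802/√(292/2) = 0.2319.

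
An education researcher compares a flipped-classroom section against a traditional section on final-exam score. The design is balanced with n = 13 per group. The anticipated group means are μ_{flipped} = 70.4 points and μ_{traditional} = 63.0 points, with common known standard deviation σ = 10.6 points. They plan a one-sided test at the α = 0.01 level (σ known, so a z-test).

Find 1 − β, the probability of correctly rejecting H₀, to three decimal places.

Standardized effect: d = |μ_{flipped} − μ_{traditional}| / σ = |70.4 − 63.0| / 10.6 = 0.6981
Noncentrality parameter: δ = d·√(n/2) = 0.6981 × √(13/2) = 1.7798
One-sided α = 0.01 → critical value z_{0.01} = 2.326.
Power = Φ(δ − 2.326) = Φ(-0.547) = 0.2924.

Power ≈ 0.292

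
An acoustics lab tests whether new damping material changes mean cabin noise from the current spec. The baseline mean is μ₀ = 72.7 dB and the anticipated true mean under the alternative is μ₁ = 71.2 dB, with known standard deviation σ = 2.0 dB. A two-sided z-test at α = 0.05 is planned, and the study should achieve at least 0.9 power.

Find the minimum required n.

Standardized effect: d = |μ₁ − μ₀| / σ = |71.2 − 72.7| / 2.0 = 0.7500
Set Φ(δ − 1.960) = 0.9; then δ − 1.960 = Φ⁻¹(0.9) = 1.282, giving δ = 3.242.
(The Φ(−δ − z_{α/2}) term is vanishingly small for δ > 0 and is dropped in the standard sample-size formula.)
δ = d·√n ⇒ n = (δ/d)² = (3.242 / 0.7500)² = 18.68.
Rounding up, n = 19.

n = 19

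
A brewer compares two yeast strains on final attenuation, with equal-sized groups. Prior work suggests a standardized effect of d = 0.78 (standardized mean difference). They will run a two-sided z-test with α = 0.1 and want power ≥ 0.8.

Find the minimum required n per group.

n = 21 per group

For power 0.8 need Φ(δ − z_{0.05}) = 0.8, so δ = z_{0.05} + z_{0.20} = 1.645 + 0.842 = 2.486.
(For δ > 0 the lower-tail rejection region contributes negligibly to power, so the one-term inversion is standard.)
δ = d·√(n/2) ⇒ n = 2(δ/d)² = 2 × (2.486 / 0.78)² = 20.32.
Rounding up, n = 21 per group.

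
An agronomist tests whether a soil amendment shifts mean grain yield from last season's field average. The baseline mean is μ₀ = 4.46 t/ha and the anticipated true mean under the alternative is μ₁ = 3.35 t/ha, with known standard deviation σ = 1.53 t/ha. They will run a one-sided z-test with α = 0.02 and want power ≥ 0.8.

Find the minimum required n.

n = 16

Standardized effect: d = |μ₁ − μ₀| / σ = |3.35 − 4.46| / 1.53 = 0.7255
Set Φ(δ − 2.054) = 0.8; then δ − 2.054 = Φ⁻¹(0.8) = 0.842, giving δ = 2.895.
δ = d·√n ⇒ n = (δ/d)² = (2.895 / 0.7255)² = 15.93.
Rounding up, n = 16.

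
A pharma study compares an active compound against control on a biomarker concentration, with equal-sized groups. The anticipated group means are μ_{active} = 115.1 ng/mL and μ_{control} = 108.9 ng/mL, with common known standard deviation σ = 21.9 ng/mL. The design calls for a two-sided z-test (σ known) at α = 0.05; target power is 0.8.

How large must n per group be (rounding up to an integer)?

Standardized effect: d = |μ_{active} − μ_{control}| / σ = |115.1 − 108.9| / 21.9 = 0.2831
For power 0.8 need Φ(δ − z_{0.025}) = 0.8, so δ = z_{0.025} + z_{0.20} = 1.960 + 0.842 = 2.802.
(Ignoring the negligible lower-tail rejection probability gives the usual closed-form inversion.)
δ = d·√(n/2) ⇒ n = 2(δ/d)² = 2 × (2.802 / 0.2831)² = 195.86.
Rounding up, n = 196 per group.

n = 196 per group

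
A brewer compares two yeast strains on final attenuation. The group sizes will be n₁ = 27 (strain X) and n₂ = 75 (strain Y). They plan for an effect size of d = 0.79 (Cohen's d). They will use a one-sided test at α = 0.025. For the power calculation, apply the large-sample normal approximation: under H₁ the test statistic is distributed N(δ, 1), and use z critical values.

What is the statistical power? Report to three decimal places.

Power ≈ 0.941

Noncentrality parameter: δ = d / √(1/n₁ + 1/n₂) = 0.79 / √(1/27 + 1/75) = 3.5200
Critical value for a one-sided test at α = 0.025: z_α = 1.960.
Power = P(Z > 1.960 − δ) = Φ(1.560) = 0.9406.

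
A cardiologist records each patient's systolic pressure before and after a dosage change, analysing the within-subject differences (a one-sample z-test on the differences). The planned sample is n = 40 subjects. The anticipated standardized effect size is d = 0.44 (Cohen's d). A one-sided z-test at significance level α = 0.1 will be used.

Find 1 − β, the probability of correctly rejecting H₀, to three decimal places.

Noncentrality parameter: δ = d·√n = 0.44 × √40 = 2.7828
Critical value for a one-sided test at α = 0.1: z_α = 1.282.
Power = P(Z > 1.282 − δ) = Φ(1.501) = 0.9334.

Power ≈ 0.933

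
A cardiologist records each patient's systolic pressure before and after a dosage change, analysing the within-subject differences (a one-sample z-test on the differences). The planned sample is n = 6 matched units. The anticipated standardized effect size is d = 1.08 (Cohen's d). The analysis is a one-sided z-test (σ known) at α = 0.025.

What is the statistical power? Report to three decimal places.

Power ≈ 0.753

Noncentrality parameter: δ = d·√n = 1.08 × √6 = 2.6454
One-sided α = 0.025 → critical value z_{0.025} = 1.960.
Power = P(Z > 1.960 − δ) = Φ(0.685) = 0.7535.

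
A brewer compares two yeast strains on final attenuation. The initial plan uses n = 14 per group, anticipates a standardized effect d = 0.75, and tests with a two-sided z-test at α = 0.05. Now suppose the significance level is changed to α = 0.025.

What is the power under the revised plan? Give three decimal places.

Power ≈ 0.399

δ = d·√(n/2) = 0.75 × √(14/2) = 1.9843 (unchanged). New critical value: z_{0.0125} = 2.241.
Revised power = Φ(δ − 2.241) + Φ(−δ − 2.241) = Φ(-0.257) + Φ(-4.226) = 0.3986 + 0.0000 = 0.3986.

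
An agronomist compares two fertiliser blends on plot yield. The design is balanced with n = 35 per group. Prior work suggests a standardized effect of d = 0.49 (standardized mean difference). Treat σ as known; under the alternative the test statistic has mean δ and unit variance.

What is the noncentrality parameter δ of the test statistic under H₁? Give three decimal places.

δ = d·√(n/2) = 0.49 × √(35/2) = 2.0498

δ ≈ 2.050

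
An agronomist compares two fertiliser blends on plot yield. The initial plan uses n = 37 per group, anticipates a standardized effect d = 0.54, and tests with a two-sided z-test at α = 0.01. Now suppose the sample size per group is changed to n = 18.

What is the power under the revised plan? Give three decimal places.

Power ≈ 0.170

With n = 18 per group: δ = d·√(n/2) = 0.54 × √(18/2) = 1.6200. Critical value z_{0.005} = 2.576.
Revised power = Φ(δ − 2.576) + Φ(−δ − 2.576) = Φ(-0.956) + Φ(-4.196) = 0.1696 + 0.0000 = 0.1696.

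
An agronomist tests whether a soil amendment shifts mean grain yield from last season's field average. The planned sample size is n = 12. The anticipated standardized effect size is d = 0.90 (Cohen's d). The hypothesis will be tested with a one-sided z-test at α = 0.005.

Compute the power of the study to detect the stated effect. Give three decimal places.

Noncentrality parameter: δ = d·√n = 0.90 × √12 = 3.1177
Critical value for a one-sided test at α = 0.005: z_α = 2.576.
Power = P(Z > 2.576 − δ) = Φ(0.542) = 0.7060.

Power ≈ 0.706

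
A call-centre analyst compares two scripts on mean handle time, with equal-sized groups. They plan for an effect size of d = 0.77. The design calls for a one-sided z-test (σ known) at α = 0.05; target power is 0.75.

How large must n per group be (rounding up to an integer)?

For power 0.75 need Φ(δ − z_{0.05}) = 0.75, so δ = z_{0.05} + z_{0.25} = 1.645 + 0.674 = 2.319.
δ = d·√(n/2) ⇒ n = 2(δ/d)² = 2 × (2.319 / 0.77)² = 18.15.
Round up to the next whole unit.

n = 19 per group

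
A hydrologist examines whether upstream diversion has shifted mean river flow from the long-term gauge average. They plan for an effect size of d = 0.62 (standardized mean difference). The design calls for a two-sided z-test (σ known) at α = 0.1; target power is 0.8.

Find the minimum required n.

n = 17

Set Φ(δ − 1.645) = 0.8; then δ − 1.645 = Φ⁻¹(0.8) = 0.842, giving δ = 2.486.
(The Φ(−δ − z_{α/2}) term is vanishingly small for δ > 0 and is dropped in the standard sample-size formula.)
δ = d·√n ⇒ n = (δ/d)² = (2.486 / 0.62)² = 16.08.
Rounding up, n = 17.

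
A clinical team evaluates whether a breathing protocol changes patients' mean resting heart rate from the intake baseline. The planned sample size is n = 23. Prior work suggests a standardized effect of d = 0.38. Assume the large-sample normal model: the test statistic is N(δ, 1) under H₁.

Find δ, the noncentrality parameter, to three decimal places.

δ ≈ 1.822

δ = d·√n = 0.38 × √23 = 1.8224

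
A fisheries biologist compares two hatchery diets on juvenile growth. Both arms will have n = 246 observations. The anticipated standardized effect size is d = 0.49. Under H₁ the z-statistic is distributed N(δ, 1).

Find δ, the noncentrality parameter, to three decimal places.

δ = d·√(n/2) = 0.49 × √(246/2) = 5.4344

δ ≈ 5.434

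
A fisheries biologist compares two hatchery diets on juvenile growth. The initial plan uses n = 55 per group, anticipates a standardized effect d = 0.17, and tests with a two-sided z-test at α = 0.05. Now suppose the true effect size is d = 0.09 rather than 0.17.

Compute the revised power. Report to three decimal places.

With d = 0.09: δ = d·√(n/2) = 0.09 × √(55/2) = 0.4720. Critical value z_{0.025} = 1.960.
Revised power = Φ(δ − 1.960) + Φ(−δ − 1.960) = Φ(-1.488) + Φ(-2.432) = 0.0684 + 0.0075 = 0.0759.

Power ≈ 0.076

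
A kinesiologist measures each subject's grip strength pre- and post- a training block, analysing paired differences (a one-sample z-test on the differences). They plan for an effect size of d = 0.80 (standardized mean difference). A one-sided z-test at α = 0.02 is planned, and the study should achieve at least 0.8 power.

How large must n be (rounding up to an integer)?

n = 14

For power 0.8 need Φ(δ − z_{0.02}) = 0.8, so δ = z_{0.02} + z_{0.20} = 2.054 + 0.842 = 2.895.
δ = d·√n ⇒ n = (δ/d)² = (2.895 / 0.80)² = 13.10.
Rounding up, n = 14.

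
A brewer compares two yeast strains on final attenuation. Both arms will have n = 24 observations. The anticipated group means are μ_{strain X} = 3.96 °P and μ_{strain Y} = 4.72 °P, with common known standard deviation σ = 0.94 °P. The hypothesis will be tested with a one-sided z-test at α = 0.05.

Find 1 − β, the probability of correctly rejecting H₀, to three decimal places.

Standardized effect: d = |μ_{strain X} − μ_{strain Y}| / σ = |3.96 − 4.72| / 0.94 = 0.8085
Noncentrality parameter: δ = d·√(n/2) = 0.8085 × √(24/2) = 2.8008
Critical value for a one-sided test at α = 0.05: z_α = 1.645.
Power = Φ(δ − 1.645) = Φ(1.156) = 0.8761.

Power ≈ 0.876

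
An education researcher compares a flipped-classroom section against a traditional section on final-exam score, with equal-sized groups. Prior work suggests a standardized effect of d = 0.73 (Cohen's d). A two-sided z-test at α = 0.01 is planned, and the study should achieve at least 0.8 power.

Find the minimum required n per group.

Set Φ(δ − 2.576) = 0.8; then δ − 2.576 = Φ⁻¹(0.8) = 0.842, giving δ = 3.417.
(Ignoring the negligible lower-tail rejection probability gives the usual closed-form inversion.)
δ = d·√(n/2) ⇒ n = 2(δ/d)² = 2 × (3.417 / 0.73)² = 43.83.
Rounding up, n = 44 per group.

n = 44 per group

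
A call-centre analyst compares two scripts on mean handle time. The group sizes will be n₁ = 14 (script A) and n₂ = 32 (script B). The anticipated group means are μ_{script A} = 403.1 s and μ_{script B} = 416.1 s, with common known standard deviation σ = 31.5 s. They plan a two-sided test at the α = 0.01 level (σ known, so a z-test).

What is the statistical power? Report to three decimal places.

Power ≈ 0.099

Standardized effect: d = |μ_{script A} − μ_{script B}| / σ = |403.1 − 416.1| / 31.5 = 0.4127
Noncentrality parameter: δ = d / √(1/n₁ + 1/n₂) = 0.4127 / √(1/14 + 1/32) = 1.2879
Two-sided α = 0.01 → critical value z_{0.005} = 2.576.
Power = Φ(δ − 2.576) + Φ(−δ − 2.576) = Φ(-1.288) + Φ(-3.864) = 0.0989 + 0.0001 = 0.0989.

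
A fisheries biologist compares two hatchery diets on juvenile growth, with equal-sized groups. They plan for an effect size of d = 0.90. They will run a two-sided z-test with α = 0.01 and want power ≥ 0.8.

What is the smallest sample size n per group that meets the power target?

For power 0.8 need Φ(δ − z_{0.005}) = 0.8, so δ = z_{0.005} + z_{0.20} = 2.576 + 0.842 = 3.417.
(Ignoring the negligible lower-tail rejection probability gives the usual closed-form inversion.)
δ = d·√(n/2) ⇒ n = 2(δ/d)² = 2 × (3.417 / 0.90)² = 28.84.
Rounding up, n = 29 per group.

n = 29 per group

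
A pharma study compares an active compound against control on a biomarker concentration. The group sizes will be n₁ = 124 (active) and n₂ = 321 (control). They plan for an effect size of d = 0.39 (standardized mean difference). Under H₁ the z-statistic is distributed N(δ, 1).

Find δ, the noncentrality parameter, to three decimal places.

δ ≈ 3.688

δ = d / √(1/n₁ + 1/n₂) = 0.39 / √(1/124 + 1/321) = 3.6885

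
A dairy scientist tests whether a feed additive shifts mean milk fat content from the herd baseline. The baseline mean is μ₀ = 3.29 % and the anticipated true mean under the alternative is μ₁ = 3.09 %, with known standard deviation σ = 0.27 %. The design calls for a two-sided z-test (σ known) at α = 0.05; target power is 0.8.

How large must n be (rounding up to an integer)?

Standardized effect: d = |μ₁ − μ₀| / σ = |3.09 − 3.29| / 0.27 = 0.7407
For power 0.8 need Φ(δ − z_{0.025}) = 0.8, so δ = z_{0.025} + z_{0.20} = 1.960 + 0.842 = 2.802.
(For δ > 0 the lower-tail rejection region contributes negligibly to power, so the one-term inversion is standard.)
δ = d·√n ⇒ n = (δ/d)² = (2.802 / 0.7407)² = 14.30.
Round up to the next whole unit.

n = 15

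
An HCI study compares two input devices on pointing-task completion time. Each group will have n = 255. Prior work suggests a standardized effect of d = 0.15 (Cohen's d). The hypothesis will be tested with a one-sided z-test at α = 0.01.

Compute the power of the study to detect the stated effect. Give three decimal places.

Noncentrality parameter: δ = d·√(n/2) = 0.15 × √(255/2) = 1.6937
One-sided α = 0.01 → critical value z_{0.01} = 2.326.
Power = P(Z > 2.326 − δ) = Φ(-0.633) = 0.2635.

Power ≈ 0.263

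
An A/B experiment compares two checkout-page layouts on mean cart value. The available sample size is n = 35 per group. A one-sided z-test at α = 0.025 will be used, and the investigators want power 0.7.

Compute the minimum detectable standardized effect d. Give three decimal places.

d ≈ 0.594

Required noncentrality: δ = z_{0.025} + z_{0.30} = 1.960 + 0.524 = 2.484.
δ = d·√(n/2) ⇒ d = δ/√(n/2) = 2.484/√(35/2) = 0.5939.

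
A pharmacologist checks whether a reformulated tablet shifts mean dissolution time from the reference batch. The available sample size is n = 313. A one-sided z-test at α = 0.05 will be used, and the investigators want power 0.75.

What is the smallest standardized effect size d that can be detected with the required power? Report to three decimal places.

d ≈ 0.131

Required noncentrality: δ = z_{0.05} + z_{0.25} = 1.645 + 0.674 = 2.319.
δ = d·√n ⇒ d = δ/√n = 2.319/√313 = 0.1311.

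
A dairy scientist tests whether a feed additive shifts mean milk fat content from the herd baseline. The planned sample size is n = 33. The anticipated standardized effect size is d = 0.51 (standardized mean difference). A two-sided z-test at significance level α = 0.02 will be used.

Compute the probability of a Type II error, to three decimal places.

β ≈ 0.273

Noncentrality parameter: δ = d·√n = 0.51 × √33 = 2.9297
Critical value for a two-sided test at α = 0.02: z_{α/2} = 2.326.
Power = Φ(δ − 2.326) + Φ(−δ − 2.326) = Φ(0.603) + Φ(-5.256) = 0.7269 + 0.0000 = 0.7269.
Type II error: β = 1 − power = 1 − 0.7269 = 0.2731.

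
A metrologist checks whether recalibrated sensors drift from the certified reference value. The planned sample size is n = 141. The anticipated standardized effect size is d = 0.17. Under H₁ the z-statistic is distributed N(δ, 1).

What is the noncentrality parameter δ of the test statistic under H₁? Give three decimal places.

δ = d·√n = 0.17 × √141 = 2.0186

δ ≈ 2.019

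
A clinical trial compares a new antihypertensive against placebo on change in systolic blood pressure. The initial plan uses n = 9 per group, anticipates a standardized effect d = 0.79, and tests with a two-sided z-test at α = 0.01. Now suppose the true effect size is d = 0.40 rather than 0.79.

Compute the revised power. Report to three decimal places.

With d = 0.40: δ = d·√(n/2) = 0.40 × √(9/2) = 0.8485. Critical value z_{0.005} = 2.576.
Revised power = Φ(δ − 2.576) + Φ(−δ − 2.576) = Φ(-1.727) + Φ(-3.424) = 0.0421 + 0.0003 = 0.0424.

Power ≈ 0.042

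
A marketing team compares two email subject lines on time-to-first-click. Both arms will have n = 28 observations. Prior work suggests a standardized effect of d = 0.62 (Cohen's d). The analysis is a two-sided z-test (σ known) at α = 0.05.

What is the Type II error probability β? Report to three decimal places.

Noncentrality parameter: λ = d·√(n/2) = 0.62 × √(28/2) = 2.3198
Two-sided α = 0.05 → critical value z_{0.025} = 1.960.
Power = Φ(λ − 1.960) + Φ(−λ − 1.960) = Φ(0.360) + Φ(-4.280) = 0.6405 + 0.0000 = 0.6405.
Type II error: β = 1 − power = 1 − 0.6405 = 0.3595.

β ≈ 0.359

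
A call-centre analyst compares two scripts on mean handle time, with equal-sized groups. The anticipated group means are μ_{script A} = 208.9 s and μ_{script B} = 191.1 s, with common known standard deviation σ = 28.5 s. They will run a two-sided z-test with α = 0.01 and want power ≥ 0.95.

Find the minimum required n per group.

n = 92 per group

Standardized effect: d = |μ_{script A} − μ_{script B}| / σ = |208.9 − 191.1| / 28.5 = 0.6246
Set Φ(δ − 2.576) = 0.95; then δ − 2.576 = Φ⁻¹(0.95) = 1.645, giving δ = 4.221.
(Ignoring the negligible lower-tail rejection probability gives the usual closed-form inversion.)
δ = d·√(n/2) ⇒ n = 2(δ/d)² = 2 × (4.221 / 0.6246)² = 91.34.
Round up to the next whole unit.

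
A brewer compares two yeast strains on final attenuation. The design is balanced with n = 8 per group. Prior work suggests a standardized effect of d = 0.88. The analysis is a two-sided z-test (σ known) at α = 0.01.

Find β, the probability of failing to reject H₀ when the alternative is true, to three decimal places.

Noncentrality parameter: δ = d·√(n/2) = 0.88 × √(8/2) = 1.7600
Critical value for a two-sided test at α = 0.01: z_{α/2} = 2.576.
Power = Φ(δ − 2.576) + Φ(−δ − 2.576) = Φ(-0.816) + Φ(-4.336) = 0.2073 + 0.0000 = 0.2073.
Type II error: β = 1 − power = 1 − 0.2073 = 0.7927.

β ≈ 0.793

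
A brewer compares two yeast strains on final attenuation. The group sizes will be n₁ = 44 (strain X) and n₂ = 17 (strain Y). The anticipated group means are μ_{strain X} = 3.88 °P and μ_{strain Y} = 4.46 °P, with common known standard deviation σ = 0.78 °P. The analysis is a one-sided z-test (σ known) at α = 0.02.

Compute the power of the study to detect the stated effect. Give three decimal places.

Standardized effect: d = |μ_{strain X} − μ_{strain Y}| / σ = |3.88 − 4.46| / 0.78 = 0.7436
Noncentrality parameter: δ = d / √(1/n₁ + 1/n₂) = 0.7436 / √(1/44 + 1/17) = 2.6039
One-sided α = 0.02 → critical value z_{0.02} = 2.054.
Power = P(Z > 2.054 − δ) = Φ(0.550) = 0.7089.

Power ≈ 0.709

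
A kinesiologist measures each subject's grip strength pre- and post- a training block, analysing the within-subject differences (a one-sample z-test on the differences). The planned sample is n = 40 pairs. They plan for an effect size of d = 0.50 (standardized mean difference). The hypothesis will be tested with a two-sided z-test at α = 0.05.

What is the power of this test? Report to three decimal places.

Noncentrality parameter: δ = d·√n = 0.50 × √40 = 3.1623
Two-sided α = 0.05 → critical value z_{0.025} = 1.960.
Power = Φ(δ − 1.960) + Φ(−δ − 1.960) = Φ(1.202) + Φ(-5.122) = 0.8854 + 0.0000 = 0.8854.

Power ≈ 0.885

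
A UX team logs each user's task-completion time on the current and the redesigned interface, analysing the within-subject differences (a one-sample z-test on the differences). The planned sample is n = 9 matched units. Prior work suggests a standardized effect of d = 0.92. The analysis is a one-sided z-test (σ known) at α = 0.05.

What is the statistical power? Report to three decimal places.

Noncentrality parameter: δ = d·√n = 0.92 × √9 = 2.7600
One-sided α = 0.05 → critical value z_{0.05} = 1.645.
Power = P(Z > 1.645 − δ) = Φ(1.115) = 0.8676.

Power ≈ 0.868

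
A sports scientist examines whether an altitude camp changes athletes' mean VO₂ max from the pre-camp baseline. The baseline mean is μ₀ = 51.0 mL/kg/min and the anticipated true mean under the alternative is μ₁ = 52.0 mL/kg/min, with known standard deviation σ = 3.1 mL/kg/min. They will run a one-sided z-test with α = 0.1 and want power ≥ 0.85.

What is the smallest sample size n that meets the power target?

Standardized effect: d = |μ₁ − μ₀| / σ = |52.0 − 51.0| / 3.1 = 0.3226
For power 0.85 need Φ(δ − z_{0.1}) = 0.85, so δ = z_{0.1} + z_{0.15} = 1.282 + 1.036 = 2.318.
δ = d·√n ⇒ n = (δ/d)² = (2.318 / 0.3226)² = 51.64.
Round up to the next whole unit.

n = 52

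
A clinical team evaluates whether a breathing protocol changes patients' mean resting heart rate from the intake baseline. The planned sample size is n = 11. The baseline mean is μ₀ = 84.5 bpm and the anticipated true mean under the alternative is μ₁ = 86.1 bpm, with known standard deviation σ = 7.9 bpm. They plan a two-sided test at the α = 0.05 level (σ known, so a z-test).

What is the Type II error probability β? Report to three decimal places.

Standardized effect: d = |μ₁ − μ₀| / σ = |86.1 − 84.5| / 7.9 = 0.2025
Noncentrality parameter: δ = d·√n = 0.2025 × √11 = 0.6717
Two-sided α = 0.05 → critical value z_{0.025} = 1.960.
Power = Φ(δ − 1.960) + Φ(−δ − 1.960) = Φ(-1.288) + Φ(-2.632) = 0.0988 + 0.0042 = 0.1031.
Type II error: β = 1 − power = 1 − 0.1031 = 0.8969.

β ≈ 0.897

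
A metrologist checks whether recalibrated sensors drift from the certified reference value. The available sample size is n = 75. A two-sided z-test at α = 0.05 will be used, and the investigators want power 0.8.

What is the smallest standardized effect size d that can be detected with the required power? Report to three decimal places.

Required noncentrality: δ = z_{0.025} + z_{0.20} = 1.960 + 0.842 = 2.802.
(The second rejection-region term Φ(−δ − z_{α/2}) is negligible and dropped.)
δ = d·√n ⇒ d = δ/√n = 2.802/√75 = 0.3235.

d ≈ 0.323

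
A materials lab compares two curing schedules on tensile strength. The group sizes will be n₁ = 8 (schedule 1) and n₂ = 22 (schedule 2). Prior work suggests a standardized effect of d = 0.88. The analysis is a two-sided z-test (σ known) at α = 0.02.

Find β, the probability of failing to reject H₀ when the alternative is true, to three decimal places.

Noncentrality parameter: δ = d / √(1/n₁ + 1/n₂) = 0.88 / √(1/8 + 1/22) = 2.1315
Critical value for a two-sided test at α = 0.02: z_{α/2} = 2.326.
Power = Φ(δ − 2.326) + Φ(−δ − 2.326) = Φ(-0.195) + Φ(-4.458) = 0.4227 + 0.0000 = 0.4227.
Type II error: β = 1 − power = 1 − 0.4227 = 0.5773.

β ≈ 0.577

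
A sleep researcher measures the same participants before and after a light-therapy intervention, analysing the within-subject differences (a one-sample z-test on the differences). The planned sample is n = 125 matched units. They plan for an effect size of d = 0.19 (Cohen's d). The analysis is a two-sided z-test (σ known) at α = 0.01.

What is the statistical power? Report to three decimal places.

Power ≈ 0.326

Noncentrality parameter: δ = d·√n = 0.19 × √125 = 2.1243
Critical value for a two-sided test at α = 0.01: z_{α/2} = 2.576.
Power = Φ(δ − 2.576) + Φ(−δ − 2.576) = Φ(-0.452) + Φ(-4.700) = 0.3258 + 0.0000 = 0.3258.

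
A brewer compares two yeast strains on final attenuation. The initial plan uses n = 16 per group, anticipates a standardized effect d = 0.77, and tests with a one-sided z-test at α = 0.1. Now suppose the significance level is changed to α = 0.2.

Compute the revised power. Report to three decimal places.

Power ≈ 0.909

δ = d·√(n/2) = 0.77 × √(16/2) = 2.1779 (unchanged). New critical value: z_{0.2} = 0.842.
Revised power = P(Z > 0.842 − δ) = Φ(1.336) = 0.9093.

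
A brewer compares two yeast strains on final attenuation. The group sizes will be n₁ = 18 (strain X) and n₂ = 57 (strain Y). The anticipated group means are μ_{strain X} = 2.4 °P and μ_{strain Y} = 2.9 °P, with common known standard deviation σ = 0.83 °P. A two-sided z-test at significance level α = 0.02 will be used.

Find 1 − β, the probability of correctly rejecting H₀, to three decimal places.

Power ≈ 0.461

Standardized effect: d = |μ_{strain X} − μ_{strain Y}| / σ = |2.4 − 2.9| / 0.83 = 0.6024
Noncentrality parameter: δ = d / √(1/n₁ + 1/n₂) = 0.6024 / √(1/18 + 1/57) = 2.2281
Critical value for a two-sided test at α = 0.02: z_{α/2} = 2.326.
Power = Φ(δ − 2.326) + Φ(−δ − 2.326) = Φ(-0.098) + Φ(-4.554) = 0.4609 + 0.0000 = 0.4609.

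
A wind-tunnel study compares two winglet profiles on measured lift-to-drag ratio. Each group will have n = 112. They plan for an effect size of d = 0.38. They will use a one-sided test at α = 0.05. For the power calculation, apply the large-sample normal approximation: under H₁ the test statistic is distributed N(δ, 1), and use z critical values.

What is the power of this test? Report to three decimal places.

Power ≈ 0.885

Noncentrality parameter: δ = d·√(n/2) = 0.38 × √(112/2) = 2.8437
Critical value for a one-sided test at α = 0.05: z_α = 1.645.
Power = Φ(δ − 1.645) = Φ(1.199) = 0.8847.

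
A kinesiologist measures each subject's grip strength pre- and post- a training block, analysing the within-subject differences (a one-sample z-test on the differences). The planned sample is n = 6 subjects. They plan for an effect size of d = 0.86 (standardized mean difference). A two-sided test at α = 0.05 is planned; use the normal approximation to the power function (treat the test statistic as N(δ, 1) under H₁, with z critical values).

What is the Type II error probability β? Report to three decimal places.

β ≈ 0.442

Noncentrality parameter: δ = d·√n = 0.86 × √6 = 2.1066
Critical value for a two-sided test at α = 0.05: z_{α/2} = 1.960.
Power = Φ(δ − 1.960) + Φ(−δ − 1.960) = Φ(0.147) + Φ(-4.067) = 0.5583 + 0.0000 = 0.5583.
Type II error: β = 1 − power = 1 − 0.5583 = 0.4417.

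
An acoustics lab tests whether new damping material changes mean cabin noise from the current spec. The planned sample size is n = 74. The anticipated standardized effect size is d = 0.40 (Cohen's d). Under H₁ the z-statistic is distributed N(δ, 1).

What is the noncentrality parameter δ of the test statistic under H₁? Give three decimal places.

The noncentrality parameter scales effect size by the design's sample-size factor: δ = d·√n = 0.40 × √74 = 3.4409

δ ≈ 3.441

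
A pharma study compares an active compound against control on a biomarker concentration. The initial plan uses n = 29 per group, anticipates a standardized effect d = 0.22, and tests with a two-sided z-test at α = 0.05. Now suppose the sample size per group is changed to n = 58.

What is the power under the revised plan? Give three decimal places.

With n = 58 per group: δ = d·√(n/2) = 0.22 × √(58/2) = 1.1847. Critical value z_{0.025} = 1.960.
Revised power = Φ(δ − 1.960) + Φ(−δ − 1.960) = Φ(-0.775) + Φ(-3.145) = 0.2191 + 0.0008 = 0.2199.

Power ≈ 0.220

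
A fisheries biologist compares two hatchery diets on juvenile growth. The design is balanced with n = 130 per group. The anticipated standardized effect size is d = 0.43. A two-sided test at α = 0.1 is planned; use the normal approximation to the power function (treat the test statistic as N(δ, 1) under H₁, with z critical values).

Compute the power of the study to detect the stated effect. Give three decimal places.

Power ≈ 0.966

Noncentrality parameter: δ = d·√(n/2) = 0.43 × √(130/2) = 3.4668
Critical value for a two-sided test at α = 0.1: z_{α/2} = 1.645.
Power = Φ(δ − 1.645) + Φ(−δ − 1.645) = Φ(1.822) + Φ(-5.112) = 0.9658 + 0.0000 = 0.9658.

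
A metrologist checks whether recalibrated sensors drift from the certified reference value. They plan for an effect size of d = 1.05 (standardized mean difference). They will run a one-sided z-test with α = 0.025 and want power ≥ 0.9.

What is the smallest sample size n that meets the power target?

For power 0.9 need Φ(δ − z_{0.025}) = 0.9, so δ = z_{0.025} + z_{0.10} = 1.960 + 1.282 = 3.242.
δ = d·√n ⇒ n = (δ/d)² = (3.242 / 1.05)² = 9.53.
Round up to the next whole unit.

n = 10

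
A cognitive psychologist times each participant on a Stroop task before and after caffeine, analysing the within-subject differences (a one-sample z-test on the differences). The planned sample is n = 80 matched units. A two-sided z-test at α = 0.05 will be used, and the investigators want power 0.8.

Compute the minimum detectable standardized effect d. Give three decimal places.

d ≈ 0.313

Need Φ(δ − 1.960) = 0.8, so δ = 1.960 + 0.842 = 2.802.
(Lower-tail contribution to power is negligible for δ > 0.)
δ = d·√n ⇒ d = δ/√n = 2.802/√80 = 0.3132.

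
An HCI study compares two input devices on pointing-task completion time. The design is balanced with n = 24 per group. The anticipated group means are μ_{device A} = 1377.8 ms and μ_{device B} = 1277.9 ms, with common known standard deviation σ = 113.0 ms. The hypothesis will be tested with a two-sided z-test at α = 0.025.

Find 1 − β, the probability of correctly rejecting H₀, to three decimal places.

Standardized effect: d = |μ_{device A} − μ_{device B}| / σ = |1377.8 − 1277.9| / 113.0 = 0.8841
Noncentrality parameter: δ = d·√(n/2) = 0.8841 × √(24/2) = 3.0625
Critical value for a two-sided test at α = 0.025: z_{α/2} = 2.241.
Power = Φ(δ − 2.241) + Φ(−δ − 2.241) = Φ(0.821) + Φ(-5.304) = 0.7942 + 0.0000 = 0.7942.

Power ≈ 0.794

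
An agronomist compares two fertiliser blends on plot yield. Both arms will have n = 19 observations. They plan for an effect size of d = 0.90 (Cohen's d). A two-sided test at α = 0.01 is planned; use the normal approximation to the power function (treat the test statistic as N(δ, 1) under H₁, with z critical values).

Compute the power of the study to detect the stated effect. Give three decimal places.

Power ≈ 0.579

Noncentrality parameter: δ = d·√(n/2) = 0.90 × √(19/2) = 2.7740
Two-sided α = 0.01 → critical value z_{0.005} = 2.576.
Power = Φ(δ − 2.576) + Φ(−δ − 2.576) = Φ(0.198) + Φ(-5.350) = 0.5785 + 0.0000 = 0.5785.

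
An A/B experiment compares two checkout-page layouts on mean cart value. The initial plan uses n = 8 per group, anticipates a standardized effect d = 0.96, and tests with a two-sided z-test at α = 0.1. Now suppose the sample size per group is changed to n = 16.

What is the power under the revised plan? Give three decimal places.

Power ≈ 0.858

With n = 16 per group: δ = d·√(n/2) = 0.96 × √(16/2) = 2.7153. Critical value z_{0.05} = 1.645.
Revised power = Φ(δ − 1.645) + Φ(−δ − 1.645) = Φ(1.070) + Φ(-4.360) = 0.8578 + 0.0000 = 0.8578.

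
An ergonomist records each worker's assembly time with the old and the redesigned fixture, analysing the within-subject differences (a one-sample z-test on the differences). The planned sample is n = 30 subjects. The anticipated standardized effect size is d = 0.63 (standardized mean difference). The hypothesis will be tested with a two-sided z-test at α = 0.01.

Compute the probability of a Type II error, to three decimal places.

Noncentrality parameter: δ = d·√n = 0.63 × √30 = 3.4507
Two-sided α = 0.01 → critical value z_{0.005} = 2.576.
Power = Φ(δ − 2.576) + Φ(−δ − 2.576) = Φ(0.875) + Φ(-6.026) = 0.8092 + 0.0000 = 0.8092.
Type II error: β = 1 − power = 1 − 0.8092 = 0.1908.

β ≈ 0.191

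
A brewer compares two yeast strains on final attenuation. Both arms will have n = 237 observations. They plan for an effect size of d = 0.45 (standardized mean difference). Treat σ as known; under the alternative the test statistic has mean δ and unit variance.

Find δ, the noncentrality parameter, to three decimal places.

δ = d·√(n/2) = 0.45 × √(237/2) = 4.8986

δ ≈ 4.899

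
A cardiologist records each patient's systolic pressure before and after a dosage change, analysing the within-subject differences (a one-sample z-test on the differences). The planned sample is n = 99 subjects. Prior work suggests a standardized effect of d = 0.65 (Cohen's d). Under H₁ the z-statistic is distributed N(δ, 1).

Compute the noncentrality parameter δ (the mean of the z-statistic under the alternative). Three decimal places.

The noncentrality parameter scales effect size by the design's sample-size factor: δ = d·√n = 0.65 × √99 = 6.4674

δ ≈ 6.467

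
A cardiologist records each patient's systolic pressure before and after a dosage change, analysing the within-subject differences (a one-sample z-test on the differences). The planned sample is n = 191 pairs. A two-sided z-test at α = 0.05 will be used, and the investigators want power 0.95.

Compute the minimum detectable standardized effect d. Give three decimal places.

d ≈ 0.261

Required noncentrality: δ = z_{0.025} + z_{0.05} = 1.960 + 1.645 = 3.605.
(The second rejection-region term Φ(−δ − z_{α/2}) is negligible and dropped.)
δ = d·√n ⇒ d = δ/√n = 3.605/√191 = 0.2608.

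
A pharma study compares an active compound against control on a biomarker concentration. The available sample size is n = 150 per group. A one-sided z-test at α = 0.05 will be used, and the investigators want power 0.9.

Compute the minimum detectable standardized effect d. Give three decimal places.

d ≈ 0.338

Required noncentrality: δ = z_{0.05} + z_{0.10} = 1.645 + 1.282 = 2.926.
δ = d·√(n/2) ⇒ d = δ/√(n/2) = 2.926/√(150/2) = 0.3379.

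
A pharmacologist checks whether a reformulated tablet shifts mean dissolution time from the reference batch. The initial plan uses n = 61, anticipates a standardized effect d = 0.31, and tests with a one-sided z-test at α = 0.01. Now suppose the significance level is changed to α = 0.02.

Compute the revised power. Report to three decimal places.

Power ≈ 0.643

δ = d·√n = 0.31 × √61 = 2.4212 (unchanged). New critical value: z_{0.02} = 2.054.
Revised power = Φ(δ − 2.054) = Φ(0.367) = 0.6434.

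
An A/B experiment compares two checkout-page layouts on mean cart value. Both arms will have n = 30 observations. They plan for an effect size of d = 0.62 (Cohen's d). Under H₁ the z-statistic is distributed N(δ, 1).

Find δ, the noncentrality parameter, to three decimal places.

δ ≈ 2.401

δ = d·√(n/2) = 0.62 × √(30/2) = 2.4012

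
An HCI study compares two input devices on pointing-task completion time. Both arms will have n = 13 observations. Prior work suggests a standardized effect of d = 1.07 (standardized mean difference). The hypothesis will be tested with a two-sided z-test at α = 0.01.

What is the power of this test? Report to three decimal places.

Power ≈ 0.560

Noncentrality parameter: λ = d·√(n/2) = 1.07 × √(13/2) = 2.7280
Two-sided α = 0.01 → critical value z_{0.005} = 2.576.
Power = Φ(λ − 2.576) + Φ(−λ − 2.576) = Φ(0.152) + Φ(-5.304) = 0.5605 + 0.0000 = 0.5605.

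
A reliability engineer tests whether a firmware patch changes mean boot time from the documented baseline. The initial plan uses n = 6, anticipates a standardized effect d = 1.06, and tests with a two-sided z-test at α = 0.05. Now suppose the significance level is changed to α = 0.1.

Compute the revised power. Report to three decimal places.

Power ≈ 0.829

δ = d·√n = 1.06 × √6 = 2.5965 (unchanged). New critical value: z_{0.05} = 1.645.
Revised power = Φ(δ − 1.645) + Φ(−δ − 1.645) = Φ(0.952) + Φ(-4.241) = 0.8294 + 0.0000 = 0.8294.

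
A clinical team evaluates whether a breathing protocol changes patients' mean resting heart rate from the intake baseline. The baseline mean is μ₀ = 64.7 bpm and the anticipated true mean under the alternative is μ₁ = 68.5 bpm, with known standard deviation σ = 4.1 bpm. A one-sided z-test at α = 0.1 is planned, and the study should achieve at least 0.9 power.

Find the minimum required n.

Standardized effect: d = |μ₁ − μ₀| / σ = |68.5 − 64.7| / 4.1 = 0.9268
Set Φ(δ − 1.282) = 0.9; then δ − 1.282 = Φ⁻¹(0.9) = 1.282, giving δ = 2.563.
δ = d·√n ⇒ n = (δ/d)² = (2.563 / 0.9268)² = 7.65.
Round up to the next whole unit.

n = 8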